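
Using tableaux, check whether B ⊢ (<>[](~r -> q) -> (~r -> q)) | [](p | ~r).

Yes, valid

Tableau for the negation ~((<>[](~r -> q) -> (~r -> q)) | [](p | ~r)):
1. ~((<>[](~r -> q) -> (~r -> q)) | [](p | ~r)), 0
2. ~(<>[](~r -> q) -> (~r -> q)), 0
3. ~[](p | ~r), 0
4. <>[](~r -> q), 0
5. ~(~r -> q), 0
6. ~r, 0
7. ~q, 0
8. ~(p | ~r), 1
9. ~p, 1
10. r, 1
11. [](~r -> q), 2
12. ~r -> q, 0
13. ~r -> q, 2
14. q, 0
Accessibility: 0R0, 0R1, 0R2, 1R0, 1R1, 2R0, 2R2
Branch closes: q and ~q both at 0.
All branches of the negation close; one closing branch shown above.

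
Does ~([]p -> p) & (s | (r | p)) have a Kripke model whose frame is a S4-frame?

1. ~([]p -> p) & (s | (r | p)), w0
2. ~([]p -> p), w0   [&-rule on 1]
3. s | (r | p), w0   [&-rule on 1]
4. []p, w0   [~->-rule on 2]
5. ~p, w0   [~->-rule on 2]
6. p, w0   [[]-rule on 4 via w0Rw0]
Accessibility: w0Rw0
Branch closes: p and ~p both at w0.
Every branch closes; the branch above is one of them.

No, unsatisfiable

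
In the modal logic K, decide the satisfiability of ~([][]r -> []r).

1. ~([][]r -> []r), w0
2. [][]r, w0
3. ~[]r, w0
4. ~r, w1
5. []r, w1
Accessibility: w0Rw1

Satisfiable (open branch found)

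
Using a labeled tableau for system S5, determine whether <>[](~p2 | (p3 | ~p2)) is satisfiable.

1. <>[](~p2 | (p3 | ~p2)), w0
2. [](~p2 | (p3 | ~p2)), w1
3. ~p2 | (p3 | ~p2), w0
4. ~p2 | (p3 | ~p2), w1
5. p3 | ~p2, w0
6. p3 | ~p2, w1
7. ~p2, w0
8. ~p2, w1
Accessibility: w0Rw0, w0Rw1, w1Rw0, w1Rw1

Satisfiable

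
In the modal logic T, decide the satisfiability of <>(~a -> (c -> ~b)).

1. <>(~a -> (c -> ~b)), 0
2. ~a -> (c -> ~b), 1
3. c -> ~b, 1
4. ~b, 1
Accessibility: 0R0, 0R1, 1R1

Yes, satisfiable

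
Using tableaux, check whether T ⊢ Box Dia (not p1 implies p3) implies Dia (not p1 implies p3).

Tableau for the negation not (Box Dia (not p1 implies p3) implies Dia (not p1 implies p3)):
1. not (Box Dia (not p1 implies p3) implies Dia (not p1 implies p3)), w0
2. Box Dia (not p1 implies p3), w0
3. not Dia (not p1 implies p3), w0
4. Dia (not p1 implies p3), w0
5. not (not p1 implies p3), w0
6. not p1, w0
7. not p3, w0
8. not p1 implies p3, w1
9. Dia (not p1 implies p3), w1
10. not (not p1 implies p3), w1
11. not p1, w1
12. not p3, w1
13. p3, w1
Accessibility: w0Rw0, w0Rw1, w1Rw1
Branch closes: p3 and not p3 both at w1.
Every branch of the negation's tableau closes; the branch above is one of them.

Valid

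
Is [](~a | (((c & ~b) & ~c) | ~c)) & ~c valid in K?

Not valid

Tableau for the negation ~([](~a | (((c & ~b) & ~c) | ~c)) & ~c):
1. ~([](~a | (((c & ~b) & ~c) | ~c)) & ~c), w0
2. c, w0
The negation has an open branch (countermodel exists).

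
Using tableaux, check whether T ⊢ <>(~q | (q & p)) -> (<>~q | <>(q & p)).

Tableau for the negation ~(<>(~q | (q & p)) -> (<>~q | <>(q & p))):
1. ~(<>(~q | (q & p)) -> (<>~q | <>(q & p))), u
2. <>(~q | (q & p)), u
3. ~(<>~q | <>(q & p)), u
4. ~<>~q, u
5. ~<>(q & p), u
6. q, u
7. ~(q & p), u
8. ~p, u
9. ~q | (q & p), v
10. q, v
11. ~(q & p), v
12. q & p, v
13. p, v
14. ~p, v
Accessibility: uRu, uRv, vRv
Branch closes: p and ~p both at v.
All branches of the negation close; one closing branch shown above.

Valid in T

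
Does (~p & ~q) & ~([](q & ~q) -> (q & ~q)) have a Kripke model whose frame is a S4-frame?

1. (~p & ~q) & ~([](q & ~q) -> (q & ~q)), u
2. ~p & ~q, u
3. ~([](q & ~q) -> (q & ~q)), u
4. ~p, u
5. ~q, u
6. [](q & ~q), u
7. ~(q & ~q), u
8. q & ~q, u
9. q, u
Accessibility: uRu
Branch closes: q and ~q both at u.
(One branch shown.) All branches close.

No, unsatisfiable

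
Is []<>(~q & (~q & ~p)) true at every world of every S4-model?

Tableau for the negation ~[]<>(~q & (~q & ~p)):
1. ~[]<>(~q & (~q & ~p)), u
2. ~<>(~q & (~q & ~p)), v
3. ~(~q & (~q & ~p)), v
4. ~(~q & ~p), v
5. p, v
Accessibility: uRu, uRv, vRv
The negation has an open branch (countermodel exists).

Invalid (countermodel exists)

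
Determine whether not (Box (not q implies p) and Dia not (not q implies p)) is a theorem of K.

Valid in K

Tableau for the negation Box (not q implies p) and Dia not (not q implies p):
1. Box (not q implies p) and Dia not (not q implies p), u
2. Box (not q implies p), u
3. Dia not (not q implies p), u
4. not (not q implies p), v
5. not q, v
6. not p, v
7. not q implies p, v
8. p, v
Accessibility: uRv
Branch closes: p and not p both at v.
Every branch of the negation's tableau closes; the branch above is one of them.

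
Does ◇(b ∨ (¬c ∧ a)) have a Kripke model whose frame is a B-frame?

1. ◇(b ∨ (¬c ∧ a)), w0
2. b ∨ (¬c ∧ a), w1
3. ¬c ∧ a, w1
4. ¬c, w1
5. a, w1
Accessibility: w0Rw0, w0Rw1, w1Rw0, w1Rw1

Yes, satisfiable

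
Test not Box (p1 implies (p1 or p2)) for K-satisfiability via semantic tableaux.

1. not Box (p1 implies (p1 or p2)), u
2. not (p1 implies (p1 or p2)), v
3. p1, v
4. not (p1 or p2), v
5. not p1, v
6. not p2, v
Accessibility: uRv
Branch closes: p1 and not p1 both at v.
Every branch closes; the branch above is one of them.

No, unsatisfiable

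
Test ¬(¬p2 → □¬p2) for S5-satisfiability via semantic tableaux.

1. ¬(¬p2 → □¬p2), 0
2. ¬p2, 0
3. ¬□¬p2, 0
4. p2, 1
Accessibility: 0R0, 0R1, 1R0, 1R1

Yes, satisfiable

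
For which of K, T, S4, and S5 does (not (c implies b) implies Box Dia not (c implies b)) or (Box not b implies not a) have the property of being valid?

S4-tableau for the negation not ((not (c implies b) implies Box Dia not (c implies b)) or (Box not b implies not a)):
1. not ((not (c implies b) implies Box Dia not (c implies b)) or (Box not b implies not a)), u
2. not (not (c implies b) implies Box Dia not (c implies b)), u
3. not (Box not b implies not a), u
4. not (c implies b), u
5. not Box Dia not (c implies b), u
6. Box not b, u
7. a, u
8. c, u
9. not b, u
10. not Dia not (c implies b), v
11. not b, v
12. c implies b, v
13. not c, v
Accessibility: uRu, uRv, vRv
Complete open branch: countermodel on an S4-frame, so not valid in S4, nor in K, T (the same frame is also a K-frame and a T-frame).
S5-tableau for the negation not ((not (c implies b) implies Box Dia not (c implies b)) or (Box not b implies not a)):
1. not ((not (c implies b) implies Box Dia not (c implies b)) or (Box not b implies not a)), u
2. not (not (c implies b) implies Box Dia not (c implies b)), u
3. not (Box not b implies not a), u
4. not (c implies b), u
5. not Box Dia not (c implies b), u
6. Box not b, u
7. a, u
8. c, u
9. not b, u
10. not Dia not (c implies b), v
11. not b, v
12. c implies b, u
13. c implies b, v
14. b, u
Accessibility: uRu, uRv, vRu, vRv
Branch closes: b and not b both at u.
Every branch closes (one shown): valid in S5.

S5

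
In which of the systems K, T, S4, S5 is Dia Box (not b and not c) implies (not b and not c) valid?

S5-tableau for the negation not (Dia Box (not b and not c) implies (not b and not c)):
1. not (Dia Box (not b and not c) implies (not b and not c)), w0
2. Dia Box (not b and not c), w0
3. not (not b and not c), w0
4. c, w0
5. Box (not b and not c), w1
6. not b and not c, w0
7. not b, w0
8. not c, w0
Accessibility: w0Rw0, w0Rw1, w1Rw0, w1Rw1
Branch closes: c and not c both at w0.
Every branch closes (one shown): valid in S5.
S4-tableau for the negation not (Dia Box (not b and not c) implies (not b and not c)):
1. not (Dia Box (not b and not c) implies (not b and not c)), w0
2. Dia Box (not b and not c), w0
3. not (not b and not c), w0
4. c, w0
5. Box (not b and not c), w1
6. not b and not c, w1
7. not b, w1
8. not c, w1
Accessibility: w0Rw0, w0Rw1, w1Rw1
Complete open branch: countermodel on an S4-frame, so not valid in S4, nor in K, T (the same frame is also a K-frame and a T-frame).

S5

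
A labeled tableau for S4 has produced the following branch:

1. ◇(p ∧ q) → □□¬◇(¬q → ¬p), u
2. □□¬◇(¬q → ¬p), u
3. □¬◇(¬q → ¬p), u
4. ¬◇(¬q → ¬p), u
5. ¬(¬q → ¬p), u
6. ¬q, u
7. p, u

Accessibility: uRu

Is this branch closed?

There is no literal clash: for every atom and world, at most one sign appears.

Open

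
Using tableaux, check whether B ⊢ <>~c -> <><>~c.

Valid in B

Tableau for the negation ~(<>~c -> <><>~c):
1. ~(<>~c -> <><>~c), w0
2. <>~c, w0
3. ~<><>~c, w0
4. ~<>~c, w0
5. c, w0
6. ~c, w1
7. ~<>~c, w1
8. c, w1
Accessibility: w0Rw0, w0Rw1, w1Rw0, w1Rw1
Branch closes: c and ~c both at w1.
All branches of the negation close; one closing branch shown above.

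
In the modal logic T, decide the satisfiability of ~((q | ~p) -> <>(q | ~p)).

1. ~((q | ~p) -> <>(q | ~p)), u
2. q | ~p, u   [~->-rule on 1]
3. ~<>(q | ~p), u   [~->-rule on 1]
4. ~(q | ~p), u   [~<>-rule on 3 via uRu]
5. ~q, u   [~|-rule on 4]
6. p, u   [~|-rule on 4]
7. ~p, u   [|-rule on 2 (branches; this branch)]
Accessibility: uRu
Branch closes: p and ~p both at u.
All branches of the tableau close; one closing branch shown above.

No, unsatisfiable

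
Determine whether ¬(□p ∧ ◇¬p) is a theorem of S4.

Yes, valid

Tableau for the negation □p ∧ ◇¬p:
1. □p ∧ ◇¬p, w0
2. □p, w0   [∧-rule on 1]
3. ◇¬p, w0   [∧-rule on 1]
4. p, w0   [□-rule on 2 via w0Rw0]
5. ¬p, w1   [◇-rule on 3: fresh world w1, w0Rw1]
6. p, w1   [□-rule on 2 via w0Rw1]
Accessibility: w0Rw0, w0Rw1, w1Rw1
Branch closes: p and ¬p both at w1.
All branches of the negation close; one closing branch shown above.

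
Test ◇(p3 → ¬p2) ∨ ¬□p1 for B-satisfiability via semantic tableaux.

Satisfiable (open branch found)

1. ◇(p3 → ¬p2) ∨ ¬□p1, w0
2. ¬□p1, w0
3. ¬p1, w1
Accessibility: w0Rw0, w0Rw1, w1Rw0, w1Rw1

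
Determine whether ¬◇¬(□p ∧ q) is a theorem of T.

Tableau for the negation ◇¬(□p ∧ q):
1. ◇¬(□p ∧ q), w0
2. ¬(□p ∧ q), w1
3. ¬q, w1
Accessibility: w0Rw0, w0Rw1, w1Rw1
The negation has an open branch (countermodel exists).

Invalid (countermodel exists)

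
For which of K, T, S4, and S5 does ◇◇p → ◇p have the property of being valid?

T-tableau for the negation ¬(◇◇p → ◇p):
1. ¬(◇◇p → ◇p), 0
2. ◇◇p, 0
3. ¬◇p, 0
4. ¬p, 0
5. ◇p, 1
6. ¬p, 1
7. p, 2
Accessibility: 0R0, 0R1, 1R1, 1R2, 2R2
Complete open branch: countermodel on a T-frame, so not valid in T, nor in K (the same frame is also a K-frame).
S4-tableau for the negation ¬(◇◇p → ◇p):
1. ¬(◇◇p → ◇p), 0
2. ◇◇p, 0
3. ¬◇p, 0
4. ¬p, 0
5. ◇p, 1
6. ¬p, 1
7. p, 2
8. ¬p, 2
Accessibility: 0R0, 0R1, 0R2, 1R1, 1R2, 2R2
Branch closes: p and ¬p both at 2.
Every branch closes (one shown): valid in S4, hence also in S5 (every theorem of S4 is a theorem of S5).

S4, S5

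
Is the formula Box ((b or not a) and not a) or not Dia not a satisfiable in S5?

Yes, satisfiable

1. Box ((b or not a) and not a) or not Dia not a, w0
2. not Dia not a, w0
3. a, w0
Accessibility: w0Rw0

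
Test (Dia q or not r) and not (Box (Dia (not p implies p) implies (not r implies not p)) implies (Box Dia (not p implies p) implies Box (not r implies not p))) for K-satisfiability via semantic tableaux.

Unsatisfiable

1. (Dia q or not r) and not (Box (Dia (not p implies p) implies (not r implies not p)) implies (Box Dia (not p implies p) implies Box (not r implies not p))), u
2. Dia q or not r, u
3. not (Box (Dia (not p implies p) implies (not r implies not p)) implies (Box Dia (not p implies p) implies Box (not r implies not p))), u
4. Box (Dia (not p implies p) implies (not r implies not p)), u
5. not (Box Dia (not p implies p) implies Box (not r implies not p)), u
6. Box Dia (not p implies p), u
7. not Box (not r implies not p), u
8. Dia q, u
9. not (not r implies not p), v
10. not r, v
11. p, v
12. Dia (not p implies p) implies (not r implies not p), v
13. Dia (not p implies p), v
14. not Dia (not p implies p), v
15. q, w
16. Dia (not p implies p) implies (not r implies not p), w
17. Dia (not p implies p), w
18. not r implies not p, w
19. not p, w
20. not p implies p, x
21. not (not p implies p), x
22. not p, x
23. p, x
Accessibility: uRv, uRw, vRx
Branch closes: p and not p both at x.
Every branch closes; the branch above is one of them.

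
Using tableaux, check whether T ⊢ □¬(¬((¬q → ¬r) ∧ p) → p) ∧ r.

Tableau for the negation ¬(□¬(¬((¬q → ¬r) ∧ p) → p) ∧ r):
1. ¬(□¬(¬((¬q → ¬r) ∧ p) → p) ∧ r), w0
2. ¬r, w0   [¬∧-rule on 1 (branches; this branch)]
Accessibility: w0Rw0
The negation has an open branch (countermodel exists).

Not valid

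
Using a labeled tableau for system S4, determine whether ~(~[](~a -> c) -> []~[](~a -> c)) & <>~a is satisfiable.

Satisfiable (open branch found)

1. ~(~[](~a -> c) -> []~[](~a -> c)) & <>~a, u
2. ~(~[](~a -> c) -> []~[](~a -> c)), u
3. <>~a, u
4. ~[](~a -> c), u
5. ~[]~[](~a -> c), u
6. ~a, v
7. ~(~a -> c), w
8. ~a, w
9. ~c, w
10. [](~a -> c), x
11. ~a -> c, x
12. c, x
Accessibility: uRu, uRv, uRw, uRx, vRv, wRw, xRx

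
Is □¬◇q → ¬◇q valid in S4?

Tableau for the negation ¬(□¬◇q → ¬◇q):
1. ¬(□¬◇q → ¬◇q), 0
2. □¬◇q, 0   [¬→-rule on 1]
3. ◇q, 0   [¬→-rule on 1]
4. ¬◇q, 0   [□-rule on 2 via 0R0]
5. ¬q, 0   [¬◇-rule on 4 via 0R0]
6. q, 1   [◇-rule on 3: fresh world 1, 0R1]
7. ¬◇q, 1   [□-rule on 2 via 0R1]
8. ¬q, 1   [¬◇-rule on 4 via 0R1]
Accessibility: 0R0, 0R1, 1R1
Branch closes: q and ¬q both at 1.
Every branch of the negation's tableau closes; the branch above is one of them.

Valid in S4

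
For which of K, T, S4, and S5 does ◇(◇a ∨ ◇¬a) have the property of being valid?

K-tableau for the negation ¬◇(◇a ∨ ◇¬a):
1. ¬◇(◇a ∨ ◇¬a), u
Complete open branch: countermodel on a K-frame, so not valid in K.
T-tableau for the negation ¬◇(◇a ∨ ◇¬a):
1. ¬◇(◇a ∨ ◇¬a), u
2. ¬(◇a ∨ ◇¬a), u
3. ¬◇a, u
4. ¬◇¬a, u
5. ¬a, u
6. a, u
Accessibility: uRu
Branch closes: a and ¬a both at u.
Every branch closes (one shown): valid in T, hence also in S4, S5 (every theorem of T is a theorem of S4 and S5).

T, S4, S5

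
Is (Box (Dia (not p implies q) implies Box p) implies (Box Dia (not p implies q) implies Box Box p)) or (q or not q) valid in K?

Yes, valid

Tableau for the negation not ((Box (Dia (not p implies q) implies Box p) implies (Box Dia (not p implies q) implies Box Box p)) or (q or not q)):
1. not ((Box (Dia (not p implies q) implies Box p) implies (Box Dia (not p implies q) implies Box Box p)) or (q or not q)), 0
2. not (Box (Dia (not p implies q) implies Box p) implies (Box Dia (not p implies q) implies Box Box p)), 0
3. not (q or not q), 0
4. Box (Dia (not p implies q) implies Box p), 0
5. not (Box Dia (not p implies q) implies Box Box p), 0
6. not q, 0
7. q, 0
Branch closes: q and not q both at 0.
All branches of the negation close; one closing branch shown above.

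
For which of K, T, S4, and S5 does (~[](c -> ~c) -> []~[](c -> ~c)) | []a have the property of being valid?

S5

S4-tableau for the negation ~((~[](c -> ~c) -> []~[](c -> ~c)) | []a):
1. ~((~[](c -> ~c) -> []~[](c -> ~c)) | []a), u
2. ~(~[](c -> ~c) -> []~[](c -> ~c)), u
3. ~[]a, u
4. ~[](c -> ~c), u
5. ~[]~[](c -> ~c), u
6. ~a, v
7. ~(c -> ~c), w
8. c, w
9. [](c -> ~c), x
10. c -> ~c, x
11. ~c, x
Accessibility: uRu, uRv, uRw, uRx, vRv, wRw, xRx
Complete open branch: countermodel on an S4-frame, so not valid in S4, nor in K, T (the same frame is also a K-frame and a T-frame).
S5-tableau for the negation ~((~[](c -> ~c) -> []~[](c -> ~c)) | []a):
1. ~((~[](c -> ~c) -> []~[](c -> ~c)) | []a), u
2. ~(~[](c -> ~c) -> []~[](c -> ~c)), u
3. ~[]a, u
4. ~[](c -> ~c), u
5. ~[]~[](c -> ~c), u
6. ~a, v
7. ~(c -> ~c), w
8. c, w
9. [](c -> ~c), x
10. c -> ~c, u
11. c -> ~c, v
12. c -> ~c, w
13. c -> ~c, x
14. ~c, u
15. ~c, v
16. ~c, w
Accessibility: uRu, uRv, uRw, uRx, vRu, vRv, vRw, vRx, wRu, wRv, wRw, wRx, xRu, xRv, xRw, xRx
Branch closes: c and ~c both at w.
Every branch closes (one shown): valid in S5.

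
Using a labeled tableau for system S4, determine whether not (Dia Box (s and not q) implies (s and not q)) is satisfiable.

1. not (Dia Box (s and not q) implies (s and not q)), 0
2. Dia Box (s and not q), 0   [neg-implies-rule on 1]
3. not (s and not q), 0   [neg-implies-rule on 1]
4. q, 0   [neg-and-rule on 3 (branches; this branch)]
5. Box (s and not q), 1   [Dia-rule on 2: fresh world 1, 0R1]
6. s and not q, 1   [Box-rule on 5 via 1R1]
7. s, 1   [and-rule on 6]
8. not q, 1   [and-rule on 6]
Accessibility: 0R0, 0R1, 1R1

Satisfiable (open branch found)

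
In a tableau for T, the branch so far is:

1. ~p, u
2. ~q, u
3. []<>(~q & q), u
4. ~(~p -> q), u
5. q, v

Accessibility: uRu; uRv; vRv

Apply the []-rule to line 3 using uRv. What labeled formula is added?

<>(~q & q), v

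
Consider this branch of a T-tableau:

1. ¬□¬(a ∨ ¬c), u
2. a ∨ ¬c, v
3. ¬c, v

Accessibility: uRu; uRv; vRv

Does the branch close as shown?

Open

There is no literal clash: for every atom and world, at most one sign appears.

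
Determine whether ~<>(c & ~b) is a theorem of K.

Invalid (countermodel exists)

Tableau for the negation <>(c & ~b):
1. <>(c & ~b), u
2. c & ~b, v
3. c, v
4. ~b, v
Accessibility: uRv
The negation has an open branch (countermodel exists).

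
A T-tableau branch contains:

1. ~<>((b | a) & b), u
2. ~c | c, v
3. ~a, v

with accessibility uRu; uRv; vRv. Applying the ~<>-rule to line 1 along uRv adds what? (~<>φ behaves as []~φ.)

~((b | a) & b), v

~<>φ behaves as []~φ: propagate the negated body to each accessible world.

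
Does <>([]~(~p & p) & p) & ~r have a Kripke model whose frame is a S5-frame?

1. <>([]~(~p & p) & p) & ~r, u
2. <>([]~(~p & p) & p), u
3. ~r, u
4. []~(~p & p) & p, v
5. []~(~p & p), v
6. p, v
7. ~(~p & p), u
8. ~(~p & p), v
9. ~p, u
Accessibility: uRu, uRv, vRu, vRv

Satisfiable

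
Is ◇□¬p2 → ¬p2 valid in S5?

Yes, valid

Tableau for the negation ¬(◇□¬p2 → ¬p2):
1. ¬(◇□¬p2 → ¬p2), 0
2. ◇□¬p2, 0   [¬→-rule on 1]
3. p2, 0   [¬→-rule on 1]
4. □¬p2, 1   [◇-rule on 2: fresh world 1, 0R1]
5. ¬p2, 0   [□-rule on 4 via 1R0]
Accessibility: 0R0, 0R1, 1R0, 1R1
Branch closes: p2 and ¬p2 both at 0.
Every branch of the negation's tableau closes; the branch above is one of them.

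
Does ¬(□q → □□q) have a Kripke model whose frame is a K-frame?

Yes, satisfiable

1. ¬(□q → □□q), u
2. □q, u   [¬→-rule on 1]
3. ¬□□q, u   [¬→-rule on 1]
4. ¬□q, v   [¬□-rule on 3: fresh world v, uRv]
5. q, v   [□-rule on 2 via uRv]
6. ¬q, w   [¬□-rule on 4: fresh world w, vRw]
Accessibility: uRv, vRw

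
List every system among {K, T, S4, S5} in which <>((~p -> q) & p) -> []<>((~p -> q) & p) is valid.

S5-tableau for the negation ~(<>((~p -> q) & p) -> []<>((~p -> q) & p)):
1. ~(<>((~p -> q) & p) -> []<>((~p -> q) & p)), u
2. <>((~p -> q) & p), u   [~->-rule on 1]
3. ~[]<>((~p -> q) & p), u   [~->-rule on 1]
4. (~p -> q) & p, v   [<>-rule on 2: fresh world v, uRv]
5. ~p -> q, v   [&-rule on 4]
6. p, v   [&-rule on 4]
7. q, v   [->-rule on 5 (branches; this branch)]
8. ~<>((~p -> q) & p), w   [~[]-rule on 3: fresh world w, uRw]
9. ~((~p -> q) & p), u   [~<>-rule on 8 via wRu]
10. ~((~p -> q) & p), v   [~<>-rule on 8 via wRv]
11. ~((~p -> q) & p), w   [~<>-rule on 8 via wRw]
12. ~(~p -> q), u   [~&-rule on 9 (branches; this branch)]
13. ~p, u   [~->-rule on 12]
14. ~q, u   [~->-rule on 12]
15. ~(~p -> q), v   [~&-rule on 10 (branches; this branch)]
16. ~p, v   [~->-rule on 15]
17. ~q, v   [~->-rule on 15]
Accessibility: uRu, uRv, uRw, vRu, vRv, vRw, wRu, wRv, wRw
Branch closes: p and ~p both at v.
Every branch closes (one shown): valid in S5.
S4-tableau for the negation ~(<>((~p -> q) & p) -> []<>((~p -> q) & p)):
1. ~(<>((~p -> q) & p) -> []<>((~p -> q) & p)), u
2. <>((~p -> q) & p), u   [~->-rule on 1]
3. ~[]<>((~p -> q) & p), u   [~->-rule on 1]
4. (~p -> q) & p, v   [<>-rule on 2: fresh world v, uRv]
5. ~p -> q, v   [&-rule on 4]
6. p, v   [&-rule on 4]
7. q, v   [->-rule on 5 (branches; this branch)]
8. ~<>((~p -> q) & p), w   [~[]-rule on 3: fresh world w, uRw]
9. ~((~p -> q) & p), w   [~<>-rule on 8 via wRw]
10. ~p, w   [~&-rule on 9 (branches; this branch)]
Accessibility: uRu, uRv, uRw, vRv, wRw
Complete open branch: countermodel on an S4-frame, so not valid in S4, nor in K, T (the same frame is also a K-frame and a T-frame).

S5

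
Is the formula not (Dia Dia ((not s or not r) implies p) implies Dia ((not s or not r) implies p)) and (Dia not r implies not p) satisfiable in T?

Yes, satisfiable

1. not (Dia Dia ((not s or not r) implies p) implies Dia ((not s or not r) implies p)) and (Dia not r implies not p), 0
2. not (Dia Dia ((not s or not r) implies p) implies Dia ((not s or not r) implies p)), 0
3. Dia not r implies not p, 0
4. Dia Dia ((not s or not r) implies p), 0
5. not Dia ((not s or not r) implies p), 0
6. not ((not s or not r) implies p), 0
7. not s or not r, 0
8. not p, 0
9. not r, 0
10. Dia ((not s or not r) implies p), 1
11. not ((not s or not r) implies p), 1
12. not s or not r, 1
13. not p, 1
14. not r, 1
15. (not s or not r) implies p, 2
16. p, 2
Accessibility: 0R0, 0R1, 1R1, 1R2, 2R2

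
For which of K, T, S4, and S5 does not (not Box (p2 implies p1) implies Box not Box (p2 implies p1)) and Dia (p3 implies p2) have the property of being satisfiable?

K, T, S4

S4-tableau for the formula:
1. not (not Box (p2 implies p1) implies Box not Box (p2 implies p1)) and Dia (p3 implies p2), 0
2. not (not Box (p2 implies p1) implies Box not Box (p2 implies p1)), 0   [and-rule on 1]
3. Dia (p3 implies p2), 0   [and-rule on 1]
4. not Box (p2 implies p1), 0   [neg-implies-rule on 2]
5. not Box not Box (p2 implies p1), 0   [neg-implies-rule on 2]
6. p3 implies p2, 1   [Dia-rule on 3: fresh world 1, 0R1]
7. p2, 1   [implies-rule on 6 (branches; this branch)]
8. not (p2 implies p1), 2   [neg-Box-rule on 4: fresh world 2, 0R2]
9. p2, 2   [neg-implies-rule on 8]
10. not p1, 2   [neg-implies-rule on 8]
11. Box (p2 implies p1), 3   [neg-Box-rule on 5: fresh world 3, 0R3]
12. p2 implies p1, 3   [Box-rule on 11 via 3R3]
13. p1, 3   [implies-rule on 12 (branches; this branch)]
Accessibility: 0R0, 0R1, 0R2, 0R3, 1R1, 2R2, 3R3
Complete open branch: satisfiable in S4, hence also in K, T (this S4-model is also a K-model and a T-model).
S5-tableau for the formula:
1. not (not Box (p2 implies p1) implies Box not Box (p2 implies p1)) and Dia (p3 implies p2), 0
2. not (not Box (p2 implies p1) implies Box not Box (p2 implies p1)), 0   [and-rule on 1]
3. Dia (p3 implies p2), 0   [and-rule on 1]
4. not Box (p2 implies p1), 0   [neg-implies-rule on 2]
5. not Box not Box (p2 implies p1), 0   [neg-implies-rule on 2]
6. p3 implies p2, 1   [Dia-rule on 3: fresh world 1, 0R1]
7. p2, 1   [implies-rule on 6 (branches; this branch)]
8. not (p2 implies p1), 2   [neg-Box-rule on 4: fresh world 2, 0R2]
9. p2, 2   [neg-implies-rule on 8]
10. not p1, 2   [neg-implies-rule on 8]
11. Box (p2 implies p1), 3   [neg-Box-rule on 5: fresh world 3, 0R3]
12. p2 implies p1, 0   [Box-rule on 11 via 3R0]
13. p2 implies p1, 1   [Box-rule on 11 via 3R1]
14. p2 implies p1, 2   [Box-rule on 11 via 3R2]
15. p2 implies p1, 3   [Box-rule on 11 via 3R3]
16. p1, 0   [implies-rule on 12 (branches; this branch)]
17. p1, 1   [implies-rule on 13 (branches; this branch)]
18. p1, 2   [implies-rule on 14 (branches; this branch)]
Accessibility: 0R0, 0R1, 0R2, 0R3, 1R0, 1R1, 1R2, 1R3, 2R0, 2R1, 2R2, 2R3, 3R0, 3R1, 3R2, 3R3
Branch closes: p1 and not p1 both at 2.
Every branch closes (one shown): unsatisfiable in S5.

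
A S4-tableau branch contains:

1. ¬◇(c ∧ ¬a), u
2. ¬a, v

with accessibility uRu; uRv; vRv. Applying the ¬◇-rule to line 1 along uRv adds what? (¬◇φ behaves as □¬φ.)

¬(c ∧ ¬a), v

¬◇φ behaves as □¬φ: propagate the negated body to each accessible world.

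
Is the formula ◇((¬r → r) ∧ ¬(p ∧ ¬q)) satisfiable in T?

Satisfiable (open branch found)

1. ◇((¬r → r) ∧ ¬(p ∧ ¬q)), 0
2. (¬r → r) ∧ ¬(p ∧ ¬q), 1   [◇-rule on 1: fresh world 1, 0R1]
3. ¬r → r, 1   [∧-rule on 2]
4. ¬(p ∧ ¬q), 1   [∧-rule on 2]
5. r, 1   [→-rule on 3 (branches; this branch)]
6. q, 1   [¬∧-rule on 4 (branches; this branch)]
Accessibility: 0R0, 0R1, 1R1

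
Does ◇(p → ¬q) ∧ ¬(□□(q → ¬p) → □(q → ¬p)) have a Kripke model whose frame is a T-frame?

1. ◇(p → ¬q) ∧ ¬(□□(q → ¬p) → □(q → ¬p)), w0
2. ◇(p → ¬q), w0
3. ¬(□□(q → ¬p) → □(q → ¬p)), w0
4. □□(q → ¬p), w0
5. ¬□(q → ¬p), w0
6. □(q → ¬p), w0
7. q → ¬p, w0
8. ¬p, w0
9. p → ¬q, w1
10. □(q → ¬p), w1
11. q → ¬p, w1
12. ¬q, w1
13. ¬p, w1
14. ¬(q → ¬p), w2
15. q, w2
16. p, w2
17. □(q → ¬p), w2
18. q → ¬p, w2
19. ¬p, w2
Accessibility: w0Rw0, w0Rw1, w0Rw2, w1Rw1, w2Rw2
Branch closes: p and ¬p both at w2.
Every branch closes; the branch above is one of them.

Unsatisfiable (every branch closes)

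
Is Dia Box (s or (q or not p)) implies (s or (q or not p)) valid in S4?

Tableau for the negation not (Dia Box (s or (q or not p)) implies (s or (q or not p))):
1. not (Dia Box (s or (q or not p)) implies (s or (q or not p))), u
2. Dia Box (s or (q or not p)), u
3. not (s or (q or not p)), u
4. not s, u
5. not (q or not p), u
6. not q, u
7. p, u
8. Box (s or (q or not p)), v
9. s or (q or not p), v
10. q or not p, v
11. not p, v
Accessibility: uRu, uRv, vRv
The negation has an open branch (countermodel exists).

Invalid (countermodel exists)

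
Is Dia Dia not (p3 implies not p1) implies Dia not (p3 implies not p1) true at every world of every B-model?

Invalid (countermodel exists)

Tableau for the negation not (Dia Dia not (p3 implies not p1) implies Dia not (p3 implies not p1)):
1. not (Dia Dia not (p3 implies not p1) implies Dia not (p3 implies not p1)), w0
2. Dia Dia not (p3 implies not p1), w0
3. not Dia not (p3 implies not p1), w0
4. p3 implies not p1, w0
5. not p1, w0
6. Dia not (p3 implies not p1), w1
7. p3 implies not p1, w1
8. not p1, w1
9. not (p3 implies not p1), w2
10. p3, w2
11. p1, w2
Accessibility: w0Rw0, w0Rw1, w1Rw0, w1Rw1, w1Rw2, w2Rw1, w2Rw2
The negation has an open branch (countermodel exists).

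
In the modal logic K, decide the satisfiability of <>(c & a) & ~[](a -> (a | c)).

Unsatisfiable

1. <>(c & a) & ~[](a -> (a | c)), u
2. <>(c & a), u
3. ~[](a -> (a | c)), u
4. c & a, v
5. c, v
6. a, v
7. ~(a -> (a | c)), w
8. a, w
9. ~(a | c), w
10. ~a, w
11. ~c, w
Accessibility: uRv, uRw
Branch closes: a and ~a both at w.
(One branch shown.) All branches close.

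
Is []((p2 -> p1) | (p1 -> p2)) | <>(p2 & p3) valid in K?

Tableau for the negation ~([]((p2 -> p1) | (p1 -> p2)) | <>(p2 & p3)):
1. ~([]((p2 -> p1) | (p1 -> p2)) | <>(p2 & p3)), w0
2. ~[]((p2 -> p1) | (p1 -> p2)), w0
3. ~<>(p2 & p3), w0
4. ~((p2 -> p1) | (p1 -> p2)), w1
5. ~(p2 -> p1), w1
6. ~(p1 -> p2), w1
7. p2, w1
8. ~p1, w1
9. p1, w1
10. ~p2, w1
Accessibility: w0Rw1
Branch closes: p1 and ~p1 both at w1.
All branches of the negation close; one closing branch shown above.

Yes, valid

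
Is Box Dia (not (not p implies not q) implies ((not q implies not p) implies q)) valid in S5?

Tableau for the negation not Box Dia (not (not p implies not q) implies ((not q implies not p) implies q)):
1. not Box Dia (not (not p implies not q) implies ((not q implies not p) implies q)), w0
2. not Dia (not (not p implies not q) implies ((not q implies not p) implies q)), w1
3. not (not (not p implies not q) implies ((not q implies not p) implies q)), w0
4. not (not p implies not q), w0
5. not ((not q implies not p) implies q), w0
6. not p, w0
7. q, w0
8. not q implies not p, w0
9. not q, w0
Accessibility: w0Rw0, w0Rw1, w1Rw0, w1Rw1
Branch closes: q and not q both at w0.
Every branch of the negation's tableau closes; the branch above is one of them.

Valid in S5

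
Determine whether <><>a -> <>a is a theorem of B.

Not valid

Tableau for the negation ~(<><>a -> <>a):
1. ~(<><>a -> <>a), 0
2. <><>a, 0
3. ~<>a, 0
4. ~a, 0
5. <>a, 1
6. ~a, 1
7. a, 2
Accessibility: 0R0, 0R1, 1R0, 1R1, 1R2, 2R1, 2R2
The negation has an open branch (countermodel exists).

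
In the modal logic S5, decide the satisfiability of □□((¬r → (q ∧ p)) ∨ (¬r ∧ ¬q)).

Satisfiable (open branch found)

1. □□((¬r → (q ∧ p)) ∨ (¬r ∧ ¬q)), u
2. □((¬r → (q ∧ p)) ∨ (¬r ∧ ¬q)), u   [□-rule on 1 via uRu]
3. (¬r → (q ∧ p)) ∨ (¬r ∧ ¬q), u   [□-rule on 2 via uRu]
4. ¬r ∧ ¬q, u   [∨-rule on 3 (branches; this branch)]
5. ¬r, u   [∧-rule on 4]
6. ¬q, u   [∧-rule on 4]
Accessibility: uRu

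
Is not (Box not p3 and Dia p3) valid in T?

Valid

Tableau for the negation Box not p3 and Dia p3:
1. Box not p3 and Dia p3, w0
2. Box not p3, w0
3. Dia p3, w0
4. not p3, w0
5. p3, w1
6. not p3, w1
Accessibility: w0Rw0, w0Rw1, w1Rw1
Branch closes: p3 and not p3 both at w1.
All branches of the negation close; one closing branch shown above.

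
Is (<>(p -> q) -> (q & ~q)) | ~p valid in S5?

Tableau for the negation ~((<>(p -> q) -> (q & ~q)) | ~p):
1. ~((<>(p -> q) -> (q & ~q)) | ~p), w0
2. ~(<>(p -> q) -> (q & ~q)), w0
3. p, w0
4. <>(p -> q), w0
5. ~(q & ~q), w0
6. q, w0
7. p -> q, w1
8. q, w1
Accessibility: w0Rw0, w0Rw1, w1Rw0, w1Rw1
The negation has an open branch (countermodel exists).

No, not valid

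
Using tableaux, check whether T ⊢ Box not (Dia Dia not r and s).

Not valid

Tableau for the negation not Box not (Dia Dia not r and s):
1. not Box not (Dia Dia not r and s), 0
2. Dia Dia not r and s, 1   [neg-Box-rule on 1: fresh world 1, 0R1]
3. Dia Dia not r, 1   [and-rule on 2]
4. s, 1   [and-rule on 2]
5. Dia not r, 2   [Dia-rule on 3: fresh world 2, 1R2]
6. not r, 3   [Dia-rule on 5: fresh world 3, 2R3]
Accessibility: 0R0, 0R1, 1R1, 1R2, 2R2, 2R3, 3R3
The negation has an open branch (countermodel exists).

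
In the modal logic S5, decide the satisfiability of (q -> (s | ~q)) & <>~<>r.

Yes, satisfiable

1. (q -> (s | ~q)) & <>~<>r, 0
2. q -> (s | ~q), 0
3. <>~<>r, 0
4. s | ~q, 0
5. ~q, 0
6. ~<>r, 1
7. ~r, 0
8. ~r, 1
Accessibility: 0R0, 0R1, 1R0, 1R1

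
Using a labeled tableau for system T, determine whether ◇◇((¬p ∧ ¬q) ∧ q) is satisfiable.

No, unsatisfiable

1. ◇◇((¬p ∧ ¬q) ∧ q), 0
2. ◇((¬p ∧ ¬q) ∧ q), 1
3. (¬p ∧ ¬q) ∧ q, 2
4. ¬p ∧ ¬q, 2
5. q, 2
6. ¬p, 2
7. ¬q, 2
Accessibility: 0R0, 0R1, 1R1, 1R2, 2R2
Branch closes: q and ¬q both at 2.
(One branch shown.) All branches close.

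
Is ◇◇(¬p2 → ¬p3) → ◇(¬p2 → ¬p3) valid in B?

Invalid (countermodel exists)

Tableau for the negation ¬(◇◇(¬p2 → ¬p3) → ◇(¬p2 → ¬p3)):
1. ¬(◇◇(¬p2 → ¬p3) → ◇(¬p2 → ¬p3)), u
2. ◇◇(¬p2 → ¬p3), u
3. ¬◇(¬p2 → ¬p3), u
4. ¬(¬p2 → ¬p3), u
5. ¬p2, u
6. p3, u
7. ◇(¬p2 → ¬p3), v
8. ¬(¬p2 → ¬p3), v
9. ¬p2, v
10. p3, v
11. ¬p2 → ¬p3, w
12. ¬p3, w
Accessibility: uRu, uRv, vRu, vRv, vRw, wRv, wRw
The negation has an open branch (countermodel exists).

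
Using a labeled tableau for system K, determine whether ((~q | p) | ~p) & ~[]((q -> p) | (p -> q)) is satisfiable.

Unsatisfiable (every branch closes)

1. ((~q | p) | ~p) & ~[]((q -> p) | (p -> q)), w0
2. (~q | p) | ~p, w0   [&-rule on 1]
3. ~[]((q -> p) | (p -> q)), w0   [&-rule on 1]
4. ~q | p, w0   [|-rule on 2 (branches; this branch)]
5. p, w0   [|-rule on 4 (branches; this branch)]
6. ~((q -> p) | (p -> q)), w1   [~[]-rule on 3: fresh world w1, w0Rw1]
7. ~(q -> p), w1   [~|-rule on 6]
8. ~(p -> q), w1   [~|-rule on 6]
9. q, w1   [~->-rule on 7]
10. ~p, w1   [~->-rule on 7]
11. p, w1   [~->-rule on 8]
12. ~q, w1   [~->-rule on 8]
Accessibility: w0Rw1
Branch closes: p and ~p both at w1.
(One branch shown.) All branches close.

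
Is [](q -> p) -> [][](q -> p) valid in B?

Invalid (countermodel exists)

Tableau for the negation ~([](q -> p) -> [][](q -> p)):
1. ~([](q -> p) -> [][](q -> p)), w0
2. [](q -> p), w0
3. ~[][](q -> p), w0
4. q -> p, w0
5. p, w0
6. ~[](q -> p), w1
7. q -> p, w1
8. p, w1
9. ~(q -> p), w2
10. q, w2
11. ~p, w2
Accessibility: w0Rw0, w0Rw1, w1Rw0, w1Rw1, w1Rw2, w2Rw1, w2Rw2
The negation has an open branch (countermodel exists).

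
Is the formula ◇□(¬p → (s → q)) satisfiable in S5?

Satisfiable (open branch found)

1. ◇□(¬p → (s → q)), u
2. □(¬p → (s → q)), v
3. ¬p → (s → q), u
4. ¬p → (s → q), v
5. s → q, u
6. s → q, v
7. q, u
8. q, v
Accessibility: uRu, uRv, vRu, vRv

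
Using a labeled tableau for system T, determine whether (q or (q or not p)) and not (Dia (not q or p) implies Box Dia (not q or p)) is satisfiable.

1. (q or (q or not p)) and not (Dia (not q or p) implies Box Dia (not q or p)), w0
2. q or (q or not p), w0   [and-rule on 1]
3. not (Dia (not q or p) implies Box Dia (not q or p)), w0   [and-rule on 1]
4. Dia (not q or p), w0   [neg-implies-rule on 3]
5. not Box Dia (not q or p), w0   [neg-implies-rule on 3]
6. q or not p, w0   [or-rule on 2 (branches; this branch)]
7. not p, w0   [or-rule on 6 (branches; this branch)]
8. not q or p, w1   [Dia-rule on 4: fresh world w1, w0Rw1]
9. p, w1   [or-rule on 8 (branches; this branch)]
10. not Dia (not q or p), w2   [neg-Box-rule on 5: fresh world w2, w0Rw2]
11. not (not q or p), w2   [neg-Dia-rule on 10 via w2Rw2]
12. q, w2   [neg-or-rule on 11]
13. not p, w2   [neg-or-rule on 11]
Accessibility: w0Rw0, w0Rw1, w0Rw2, w1Rw1, w2Rw2

Satisfiable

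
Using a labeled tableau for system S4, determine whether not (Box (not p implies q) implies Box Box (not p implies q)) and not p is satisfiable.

Unsatisfiable

1. not (Box (not p implies q) implies Box Box (not p implies q)) and not p, w0
2. not (Box (not p implies q) implies Box Box (not p implies q)), w0
3. not p, w0
4. Box (not p implies q), w0
5. not Box Box (not p implies q), w0
6. not p implies q, w0
7. q, w0
8. not Box (not p implies q), w1
9. not p implies q, w1
10. q, w1
11. not (not p implies q), w2
12. not p, w2
13. not q, w2
14. not p implies q, w2
15. q, w2
Accessibility: w0Rw0, w0Rw1, w0Rw2, w1Rw1, w1Rw2, w2Rw2
Branch closes: q and not q both at w2.
(One branch shown.) All branches close.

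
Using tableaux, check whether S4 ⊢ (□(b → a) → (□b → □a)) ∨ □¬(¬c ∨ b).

Valid

Tableau for the negation ¬((□(b → a) → (□b → □a)) ∨ □¬(¬c ∨ b)):
1. ¬((□(b → a) → (□b → □a)) ∨ □¬(¬c ∨ b)), 0
2. ¬(□(b → a) → (□b → □a)), 0   [¬∨-rule on 1]
3. ¬□¬(¬c ∨ b), 0   [¬∨-rule on 1]
4. □(b → a), 0   [¬→-rule on 2]
5. ¬(□b → □a), 0   [¬→-rule on 2]
6. □b, 0   [¬→-rule on 5]
7. ¬□a, 0   [¬→-rule on 5]
8. b → a, 0   [□-rule on 4 via 0R0]
9. b, 0   [□-rule on 6 via 0R0]
10. a, 0   [→-rule on 8 (branches; this branch)]
11. ¬c ∨ b, 1   [¬□-rule on 3: fresh world 1, 0R1]
12. b → a, 1   [□-rule on 4 via 0R1]
13. b, 1   [□-rule on 6 via 0R1]
14. a, 1   [→-rule on 12 (branches; this branch)]
15. ¬a, 2   [¬□-rule on 7: fresh world 2, 0R2]
16. b → a, 2   [□-rule on 4 via 0R2]
17. b, 2   [□-rule on 6 via 0R2]
18. a, 2   [→-rule on 16 (branches; this branch)]
Accessibility: 0R0, 0R1, 0R2, 1R1, 2R2
Branch closes: a and ¬a both at 2.
All branches of the negation close; one closing branch shown above.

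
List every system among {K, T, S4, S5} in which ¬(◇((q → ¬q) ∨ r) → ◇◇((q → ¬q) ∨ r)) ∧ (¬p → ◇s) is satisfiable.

T-tableau for the formula:
1. ¬(◇((q → ¬q) ∨ r) → ◇◇((q → ¬q) ∨ r)) ∧ (¬p → ◇s), u
2. ¬(◇((q → ¬q) ∨ r) → ◇◇((q → ¬q) ∨ r)), u
3. ¬p → ◇s, u
4. ◇((q → ¬q) ∨ r), u
5. ¬◇◇((q → ¬q) ∨ r), u
6. ¬◇((q → ¬q) ∨ r), u
7. ¬((q → ¬q) ∨ r), u
8. ¬(q → ¬q), u
9. ¬r, u
10. q, u
11. ◇s, u
12. (q → ¬q) ∨ r, v
13. ¬◇((q → ¬q) ∨ r), v
14. ¬((q → ¬q) ∨ r), v
15. ¬(q → ¬q), v
16. ¬r, v
17. q, v
18. q → ¬q, v
19. ¬q, v
Accessibility: uRu, uRv, vRv
Branch closes: q and ¬q both at v.
Every branch closes (one shown): unsatisfiable in T, hence also in S4, S5 (every S4/S5-frame is a T-frame).
K-tableau for the formula:
1. ¬(◇((q → ¬q) ∨ r) → ◇◇((q → ¬q) ∨ r)) ∧ (¬p → ◇s), u
2. ¬(◇((q → ¬q) ∨ r) → ◇◇((q → ¬q) ∨ r)), u
3. ¬p → ◇s, u
4. ◇((q → ¬q) ∨ r), u
5. ¬◇◇((q → ¬q) ∨ r), u
6. ◇s, u
7. (q → ¬q) ∨ r, v
8. ¬◇((q → ¬q) ∨ r), v
9. r, v
10. s, w
11. ¬◇((q → ¬q) ∨ r), w
Accessibility: uRv, uRw
Complete open branch: satisfiable in K.

K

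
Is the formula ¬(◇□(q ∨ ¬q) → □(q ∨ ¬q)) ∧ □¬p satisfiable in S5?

No, unsatisfiable

1. ¬(◇□(q ∨ ¬q) → □(q ∨ ¬q)) ∧ □¬p, 0
2. ¬(◇□(q ∨ ¬q) → □(q ∨ ¬q)), 0
3. □¬p, 0
4. ◇□(q ∨ ¬q), 0
5. ¬□(q ∨ ¬q), 0
6. ¬p, 0
7. □(q ∨ ¬q), 1
8. ¬p, 1
9. q ∨ ¬q, 0
10. q ∨ ¬q, 1
11. ¬q, 0
12. ¬q, 1
13. ¬(q ∨ ¬q), 2
14. ¬q, 2
15. q, 2
Accessibility: 0R0, 0R1, 0R2, 1R0, 1R1, 1R2, 2R0, 2R1, 2R2
Branch closes: q and ¬q both at 2.
All branches of the tableau close; one closing branch shown above.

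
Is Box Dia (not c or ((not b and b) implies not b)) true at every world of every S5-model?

Tableau for the negation not Box Dia (not c or ((not b and b) implies not b)):
1. not Box Dia (not c or ((not b and b) implies not b)), w0
2. not Dia (not c or ((not b and b) implies not b)), w1
3. not (not c or ((not b and b) implies not b)), w0
4. c, w0
5. not ((not b and b) implies not b), w0
6. not b and b, w0
7. b, w0
8. not b, w0
Accessibility: w0Rw0, w0Rw1, w1Rw0, w1Rw1
Branch closes: b and not b both at w0.
All branches of the negation close; one closing branch shown above.

Yes, valid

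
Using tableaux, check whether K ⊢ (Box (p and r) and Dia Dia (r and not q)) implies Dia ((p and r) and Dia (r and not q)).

Tableau for the negation not ((Box (p and r) and Dia Dia (r and not q)) implies Dia ((p and r) and Dia (r and not q))):
1. not ((Box (p and r) and Dia Dia (r and not q)) implies Dia ((p and r) and Dia (r and not q))), u
2. Box (p and r) and Dia Dia (r and not q), u   [neg-implies-rule on 1]
3. not Dia ((p and r) and Dia (r and not q)), u   [neg-implies-rule on 1]
4. Box (p and r), u   [and-rule on 2]
5. Dia Dia (r and not q), u   [and-rule on 2]
6. Dia (r and not q), v   [Dia-rule on 5: fresh world v, uRv]
7. not ((p and r) and Dia (r and not q)), v   [neg-Dia-rule on 3 via uRv]
8. p and r, v   [Box-rule on 4 via uRv]
9. p, v   [and-rule on 8]
10. r, v   [and-rule on 8]
11. not Dia (r and not q), v   [neg-and-rule on 7 (branches; this branch)]
12. r and not q, w   [Dia-rule on 6: fresh world w, vRw]
13. r, w   [and-rule on 12]
14. not q, w   [and-rule on 12]
15. not (r and not q), w   [neg-Dia-rule on 11 via vRw]
16. q, w   [neg-and-rule on 15 (branches; this branch)]
Accessibility: uRv, vRw
Branch closes: q and not q both at w.
All branches of the negation close; one closing branch shown above.

Valid in K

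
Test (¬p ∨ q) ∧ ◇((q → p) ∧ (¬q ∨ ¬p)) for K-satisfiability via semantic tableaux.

Satisfiable (open branch found)

1. (¬p ∨ q) ∧ ◇((q → p) ∧ (¬q ∨ ¬p)), 0
2. ¬p ∨ q, 0
3. ◇((q → p) ∧ (¬q ∨ ¬p)), 0
4. q, 0
5. (q → p) ∧ (¬q ∨ ¬p), 1
6. q → p, 1
7. ¬q ∨ ¬p, 1
8. p, 1
9. ¬q, 1
Accessibility: 0R1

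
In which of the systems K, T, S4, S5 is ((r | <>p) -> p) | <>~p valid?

T-tableau for the negation ~(((r | <>p) -> p) | <>~p):
1. ~(((r | <>p) -> p) | <>~p), w0
2. ~((r | <>p) -> p), w0
3. ~<>~p, w0
4. r | <>p, w0
5. ~p, w0
6. p, w0
Accessibility: w0Rw0
Branch closes: p and ~p both at w0.
Every branch closes (one shown): valid in T, hence also in S4, S5 (every theorem of T is a theorem of S4 and S5).
K-tableau for the negation ~(((r | <>p) -> p) | <>~p):
1. ~(((r | <>p) -> p) | <>~p), w0
2. ~((r | <>p) -> p), w0
3. ~<>~p, w0
4. r | <>p, w0
5. ~p, w0
6. <>p, w0
7. p, w1
Accessibility: w0Rw1
Complete open branch: countermodel on a K-frame, so not valid in K.

T, S4, S5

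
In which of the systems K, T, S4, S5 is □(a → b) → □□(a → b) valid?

S4-tableau for the negation ¬(□(a → b) → □□(a → b)):
1. ¬(□(a → b) → □□(a → b)), w0
2. □(a → b), w0   [¬→-rule on 1]
3. ¬□□(a → b), w0   [¬→-rule on 1]
4. a → b, w0   [□-rule on 2 via w0Rw0]
5. b, w0   [→-rule on 4 (branches; this branch)]
6. ¬□(a → b), w1   [¬□-rule on 3: fresh world w1, w0Rw1]
7. a → b, w1   [□-rule on 2 via w0Rw1]
8. b, w1   [→-rule on 7 (branches; this branch)]
9. ¬(a → b), w2   [¬□-rule on 6: fresh world w2, w1Rw2]
10. a, w2   [¬→-rule on 9]
11. ¬b, w2   [¬→-rule on 9]
12. a → b, w2   [□-rule on 2 via w0Rw2]
13. b, w2   [→-rule on 12 (branches; this branch)]
Accessibility: w0Rw0, w0Rw1, w0Rw2, w1Rw1, w1Rw2, w2Rw2
Branch closes: b and ¬b both at w2.
Every branch closes (one shown): valid in S4, hence also in S5 (every theorem of S4 is a theorem of S5).
T-tableau for the negation ¬(□(a → b) → □□(a → b)):
1. ¬(□(a → b) → □□(a → b)), w0
2. □(a → b), w0   [¬→-rule on 1]
3. ¬□□(a → b), w0   [¬→-rule on 1]
4. a → b, w0   [□-rule on 2 via w0Rw0]
5. b, w0   [→-rule on 4 (branches; this branch)]
6. ¬□(a → b), w1   [¬□-rule on 3: fresh world w1, w0Rw1]
7. a → b, w1   [□-rule on 2 via w0Rw1]
8. b, w1   [→-rule on 7 (branches; this branch)]
9. ¬(a → b), w2   [¬□-rule on 6: fresh world w2, w1Rw2]
10. a, w2   [¬→-rule on 9]
11. ¬b, w2   [¬→-rule on 9]
Accessibility: w0Rw0, w0Rw1, w1Rw1, w1Rw2, w2Rw2
Complete open branch: countermodel on a T-frame, so not valid in T, nor in K (the same frame is also a K-frame).

S4, S5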